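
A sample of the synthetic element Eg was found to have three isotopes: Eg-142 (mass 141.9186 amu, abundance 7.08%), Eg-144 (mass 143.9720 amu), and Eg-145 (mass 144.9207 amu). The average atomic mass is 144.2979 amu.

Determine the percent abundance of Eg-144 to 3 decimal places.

43.244%

The remaining 92.92% is split between Eg-144 (fraction x) and Eg-145 (fraction 0.9292 − x).
Substituting: 143.9720x + 144.9207(0.9292 − x) = 134.25006312
(143.9720 − 144.9207)x = -0.41025132  ⇒  x = 0.43244, y = 0.49676
Eg-144: 43.244%, Eg-145: 49.676%.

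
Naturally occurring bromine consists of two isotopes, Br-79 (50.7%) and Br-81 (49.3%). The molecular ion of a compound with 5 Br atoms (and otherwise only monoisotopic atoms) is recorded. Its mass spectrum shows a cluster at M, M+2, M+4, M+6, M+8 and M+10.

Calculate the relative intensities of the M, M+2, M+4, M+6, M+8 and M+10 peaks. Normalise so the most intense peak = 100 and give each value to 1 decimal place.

Each Br atom is independently Br-79 (p = 0.507) or Br-81 (q = 0.493); the cluster is the binomial expansion (p + q)^5.
P(M) = 0.507^5 = 0.033500
P(M+2) = 5 × 0.507^4 × 0.493^1 = 0.162873
P(M+4) = 10 × 0.507^3 × 0.493^2 = 0.316751
P(M+6) = 10 × 0.507^2 × 0.493^3 = 0.308004
P(M+8) = 5 × 0.507^1 × 0.493^4 = 0.149750
P(M+10) = 0.493^5 = 0.029123
The M+4 peak is largest (0.316751); scaling to 100 gives 10.6 : 51.4 : 100.0 : 97.2 : 47.3 : 9.2.

10.6 : 51.4 : 100.0 : 97.2 : 47.3 : 9.2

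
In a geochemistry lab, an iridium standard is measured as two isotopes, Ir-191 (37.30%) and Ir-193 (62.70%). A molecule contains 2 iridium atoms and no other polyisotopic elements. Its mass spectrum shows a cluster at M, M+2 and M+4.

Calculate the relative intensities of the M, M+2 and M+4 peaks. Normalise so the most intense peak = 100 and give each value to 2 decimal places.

Expanding (0.3730 + 0.6270)^2:
P(M) = 0.3730^2 = 0.139129
P(M+2) = 2 × 0.3730^1 × 0.6270^1 = 0.467742
P(M+4) = 0.6270^2 = 0.393129
The M+2 peak is largest (0.467742); scaling to 100 gives 29.74 : 100.00 : 84.05.

29.74 : 100.00 : 84.05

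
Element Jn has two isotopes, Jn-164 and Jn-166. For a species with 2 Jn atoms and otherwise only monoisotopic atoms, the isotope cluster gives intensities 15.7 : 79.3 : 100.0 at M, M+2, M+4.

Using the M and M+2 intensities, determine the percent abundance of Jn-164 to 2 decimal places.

28.36%

If p is the fraction of Jn that is Jn-164, then I(M+2)/I(M) = [C(2,1)·p^1·(1−p)] / p^2 = 2·(1−p)/p = 79.3/15.7 = 5.0510
(1−p)/p = 5.0510/2 = 2.5255  ⇒  p = 1/(1 + 2.5255) = 0.2836
Jn-164: 28.36%, Jn-166: 71.64%.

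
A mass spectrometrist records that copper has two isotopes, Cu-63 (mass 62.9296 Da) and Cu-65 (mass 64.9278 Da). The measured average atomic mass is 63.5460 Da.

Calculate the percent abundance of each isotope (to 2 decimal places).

With x = fraction of Cu-63 (so Cu-65 is 1 − x):
62.9296·x + 64.9278·(1 − x) = 63.5460
(62.9296 − 64.9278)·x = 63.5460 − 64.9278
x = -1.3818 / -1.9982 = 0.69152 → 69.15% Cu-63, 30.85% Cu-65.

Cu-63: 69.15%, Cu-65: 30.85%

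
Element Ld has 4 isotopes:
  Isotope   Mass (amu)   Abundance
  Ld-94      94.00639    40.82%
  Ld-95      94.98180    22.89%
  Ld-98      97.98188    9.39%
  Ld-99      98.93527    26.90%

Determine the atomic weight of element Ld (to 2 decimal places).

Weight each isotope mass by its fractional abundance: 0.4082 × 94.00639 + 0.2289 × 94.98180 + 0.0939 × 97.98188 + 0.2690 × 98.93527
= 38.373408 + 21.741334 + 9.200499 + 26.613588 = 95.928829 amu

95.93 amu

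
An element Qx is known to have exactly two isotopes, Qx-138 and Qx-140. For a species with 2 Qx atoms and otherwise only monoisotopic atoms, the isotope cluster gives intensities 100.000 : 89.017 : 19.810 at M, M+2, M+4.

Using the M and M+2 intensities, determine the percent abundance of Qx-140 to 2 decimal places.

Write p for the Qx-138 fraction. I(M+2)/I(M) = [C(2,1)·p^1·(1−p)] / p^2 = 2·(1−p)/p = 89.017/100.000 = 0.8902
(1−p)/p = 0.8902/2 = 0.4451  ⇒  p = 1/(1 + 0.4451) = 0.6920
Qx-138: 69.20%, Qx-140: 30.80%.

30.80%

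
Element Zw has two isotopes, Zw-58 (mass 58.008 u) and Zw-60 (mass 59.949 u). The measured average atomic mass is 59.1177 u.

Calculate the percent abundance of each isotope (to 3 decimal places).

With x = fraction of Zw-58 (so Zw-60 is 1 − x):
58.008·x + 59.949·(1 − x) = 59.1177
(58.008 − 59.949)·x = 59.1177 − 59.949
x = -0.8313 / -1.941 = 0.42828 → 42.828% Zw-58, 57.172% Zw-60.

Zw-58: 42.828%, Zw-60: 57.172%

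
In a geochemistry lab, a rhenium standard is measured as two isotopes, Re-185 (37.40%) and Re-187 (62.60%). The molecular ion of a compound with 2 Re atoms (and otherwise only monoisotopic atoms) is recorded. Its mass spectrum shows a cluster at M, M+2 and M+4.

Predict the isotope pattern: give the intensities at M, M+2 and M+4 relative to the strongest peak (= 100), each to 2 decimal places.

29.87 : 100.00 : 83.69

Expanding (0.3740 + 0.6260)^2:
P(M) = 0.3740^2 = 0.139876
P(M+2) = 2 × 0.3740^1 × 0.6260^1 = 0.468248
P(M+4) = 0.6260^2 = 0.391876
The M+2 peak is largest (0.468248); scaling to 100 gives 29.87 : 100.00 : 83.69.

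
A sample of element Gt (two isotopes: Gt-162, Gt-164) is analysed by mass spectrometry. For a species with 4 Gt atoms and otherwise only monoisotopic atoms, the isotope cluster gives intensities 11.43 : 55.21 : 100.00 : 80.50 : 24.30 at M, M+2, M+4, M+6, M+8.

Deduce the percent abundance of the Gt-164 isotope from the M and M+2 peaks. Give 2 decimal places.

54.70%

Let p = fractional abundance of Gt-162. I(M+2)/I(M) = [C(4,1)·p^3·(1−p)] / p^4 = 4·(1−p)/p = 55.21/11.43 = 4.8303
(1−p)/p = 4.8303/4 = 1.2076  ⇒  p = 1/(1 + 1.2076) = 0.4530
Gt-162: 45.30%, Gt-164: 54.70%.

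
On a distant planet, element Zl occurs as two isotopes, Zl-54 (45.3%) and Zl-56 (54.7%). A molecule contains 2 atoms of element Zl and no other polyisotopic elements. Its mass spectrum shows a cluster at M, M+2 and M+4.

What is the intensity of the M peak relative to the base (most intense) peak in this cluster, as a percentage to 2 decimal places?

Binomial terms of (0.453 + 0.547)^2: M 0.2052, M+2 0.4956, M+4 0.2992 → M+2 is the base peak.
P(M+2) = C(2,1) × 0.453^1 × 0.547^1 = 2 × 0.4530 × 0.5470 = 0.495582 (base)
P(M) = C(2,0) × 0.453^2 × 0.547^0 = 1 × 0.205209 × 1.0000 = 0.205209
Relative intensity = 0.205209 / 0.495582 × 100 = 41.41

41.41%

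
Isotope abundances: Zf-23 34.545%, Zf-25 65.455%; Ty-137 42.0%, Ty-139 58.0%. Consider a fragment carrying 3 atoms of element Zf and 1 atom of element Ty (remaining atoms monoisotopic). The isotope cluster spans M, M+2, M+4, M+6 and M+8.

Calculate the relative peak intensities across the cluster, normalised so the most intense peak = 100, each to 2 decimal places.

4.61 : 32.59 : 85.90 : 100.00 : 43.34

Element Zf pattern (n=3): 0.04122452 : 0.23433355 : 0.44400934 : 0.28043259
Element Ty pattern (n=1): 0.4200 : 0.5800
Convolve the two distributions (both contribute in 2-u steps):
  M: 0.04122452×0.4200 = 0.017314
  M+2: 0.04122452×0.5800 + 0.23433355×0.4200 = 0.122330
  M+4: 0.23433355×0.5800 + 0.44400934×0.4200 = 0.322397
  M+6: 0.44400934×0.5800 + 0.28043259×0.4200 = 0.375307
  M+8: 0.28043259×0.5800 = 0.162651
Scale to base peak (0.375307) = 100: 4.61 : 32.59 : 85.90 : 100.00 : 43.34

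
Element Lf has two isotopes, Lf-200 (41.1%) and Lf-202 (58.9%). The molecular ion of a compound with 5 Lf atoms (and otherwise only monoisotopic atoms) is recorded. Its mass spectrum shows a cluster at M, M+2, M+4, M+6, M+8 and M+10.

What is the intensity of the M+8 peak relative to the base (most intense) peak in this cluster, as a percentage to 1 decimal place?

Binomial terms of (0.411 + 0.589)^5: M 0.0117, M+2 0.0840, M+4 0.2409, M+6 0.3452, M+8 0.2473, M+10 0.0709 → M+6 is the base peak.
P(M+6) = C(5,3) × 0.411^2 × 0.589^3 = 10 × 0.168921 × 0.20433647 = 0.345167 (base)
P(M+8) = C(5,4) × 0.411^1 × 0.589^4 = 5 × 0.4110 × 0.12035418 = 0.247328
Relative intensity = 0.247328 / 0.345167 × 100 = 71.7

71.7%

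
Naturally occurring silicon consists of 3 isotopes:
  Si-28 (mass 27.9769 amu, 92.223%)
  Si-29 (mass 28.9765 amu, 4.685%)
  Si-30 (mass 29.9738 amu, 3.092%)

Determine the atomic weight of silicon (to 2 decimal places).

28.09 amu

The abundance-weighted mean is 0.92223 × 27.9769 + 0.04685 × 28.9765 + 0.03092 × 29.9738
= 25.80114 + 1.35755 + 0.92679 = 28.08548 amu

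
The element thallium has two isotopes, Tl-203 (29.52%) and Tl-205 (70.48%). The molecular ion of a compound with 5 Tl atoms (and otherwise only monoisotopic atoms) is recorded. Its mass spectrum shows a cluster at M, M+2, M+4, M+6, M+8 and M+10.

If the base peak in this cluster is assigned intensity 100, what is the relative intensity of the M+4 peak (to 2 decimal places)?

(0.2952 + 0.7048)^5 gives M 0.0022, M+2 0.0268, M+4 0.1278, M+6 0.3051, M+8 0.3642, M+10 0.1739; the largest is M+8.
P(M+8) = C(5,4) × 0.2952^1 × 0.7048^4 = 5 × 0.2952 × 0.24675365 = 0.364208 (base)
P(M+4) = C(5,2) × 0.2952^3 × 0.7048^2 = 10 × 0.02572463 × 0.49674304 = 0.127785
Relative intensity = 0.127785 / 0.364208 × 100 = 35.09

35.09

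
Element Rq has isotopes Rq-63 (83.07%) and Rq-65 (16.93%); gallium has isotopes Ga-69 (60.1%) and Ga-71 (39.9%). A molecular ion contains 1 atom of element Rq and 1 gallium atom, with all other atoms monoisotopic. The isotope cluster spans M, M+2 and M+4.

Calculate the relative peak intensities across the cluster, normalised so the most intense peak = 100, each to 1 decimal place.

100.0 : 86.8 : 13.5

Element Rq pattern (n=1): 0.8307 : 0.1693
Gallium pattern (n=1): 0.6010 : 0.3990
Convolve the two distributions (both contribute in 2-u steps):
  M: 0.8307×0.6010 = 0.499251
  M+2: 0.8307×0.3990 + 0.1693×0.6010 = 0.433199
  M+4: 0.1693×0.3990 = 0.067551
Scale to base peak (0.499251) = 100: 100.0 : 86.8 : 13.5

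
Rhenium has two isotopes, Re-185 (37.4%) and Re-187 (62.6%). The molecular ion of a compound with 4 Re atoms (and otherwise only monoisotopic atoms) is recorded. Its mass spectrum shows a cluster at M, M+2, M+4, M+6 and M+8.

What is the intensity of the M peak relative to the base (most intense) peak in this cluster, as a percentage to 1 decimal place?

5.3%

(0.374 + 0.626)^4 gives M 0.0196, M+2 0.1310, M+4 0.3289, M+6 0.3670, M+8 0.1536; the largest is M+6.
P(M+6) = C(4,3) × 0.374^1 × 0.626^3 = 4 × 0.3740 × 0.24531438 = 0.366990 (base)
P(M) = C(4,0) × 0.374^4 × 0.626^0 = 1 × 0.0195653 × 1.0000 = 0.019565
Relative intensity = 0.019565 / 0.366990 × 100 = 5.3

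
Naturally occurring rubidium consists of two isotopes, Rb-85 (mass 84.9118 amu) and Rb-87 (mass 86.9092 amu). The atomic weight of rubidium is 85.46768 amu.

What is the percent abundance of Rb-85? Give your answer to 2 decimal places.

72.17%

Let x be the fractional abundance of Rb-85; then Rb-87 has abundance 1 − x.
84.9118·x + 86.9092·(1 − x) = 85.46768
(84.9118 − 86.9092)·x = 85.46768 − 86.9092
x = -1.44152 / -1.9974 = 0.72170 → 72.17% Rb-85, 27.83% Rb-87.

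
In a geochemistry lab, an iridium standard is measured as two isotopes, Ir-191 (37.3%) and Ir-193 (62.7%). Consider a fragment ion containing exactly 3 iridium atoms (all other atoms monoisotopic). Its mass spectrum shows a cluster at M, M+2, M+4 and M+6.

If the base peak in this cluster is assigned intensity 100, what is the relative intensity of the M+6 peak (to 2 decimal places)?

56.03

(0.373 + 0.627)^3 gives M 0.0519, M+2 0.2617, M+4 0.4399, M+6 0.2465; the largest is M+4.
P(M+4) = C(3,2) × 0.373^1 × 0.627^2 = 3 × 0.3730 × 0.393129 = 0.439911 (base)
P(M+6) = C(3,3) × 0.373^0 × 0.627^3 = 1 × 1.0000 × 0.24649188 = 0.246492
Relative intensity = 0.246492 / 0.439911 × 100 = 56.03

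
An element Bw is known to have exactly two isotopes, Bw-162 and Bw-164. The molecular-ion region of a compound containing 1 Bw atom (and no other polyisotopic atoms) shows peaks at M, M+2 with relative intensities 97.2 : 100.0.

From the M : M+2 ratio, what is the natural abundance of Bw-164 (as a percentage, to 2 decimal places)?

50.71%

If p is the fraction of Bw that is Bw-162, then I(M+2)/I(M) = [C(1,1)·p^0·(1−p)] / p^1 = 1·(1−p)/p = 100.0/97.2 = 1.0288
(1−p)/p = 1.0288/1 = 1.0288  ⇒  p = 1/(1 + 1.0288) = 0.4929
Bw-162: 49.29%, Bw-164: 50.71%.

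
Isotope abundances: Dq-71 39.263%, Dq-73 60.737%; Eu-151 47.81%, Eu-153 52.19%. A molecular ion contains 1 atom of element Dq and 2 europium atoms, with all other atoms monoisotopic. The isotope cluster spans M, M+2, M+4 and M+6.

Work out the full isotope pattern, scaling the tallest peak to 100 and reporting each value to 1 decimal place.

Element Dq pattern (n=1): 0.39263 : 0.60737
Europium pattern (n=2): 0.22857961 : 0.49904078 : 0.27237961
Convolve the two distributions (both contribute in 2-u steps):
  M: 0.39263×0.22857961 = 0.089747
  M+2: 0.39263×0.49904078 + 0.60737×0.22857961 = 0.334771
  M+4: 0.39263×0.27237961 + 0.60737×0.49904078 = 0.410047
  M+6: 0.60737×0.27237961 = 0.165435
Scale to base peak (0.410047) = 100: 21.9 : 81.6 : 100.0 : 40.3

21.9 : 81.6 : 100.0 : 40.3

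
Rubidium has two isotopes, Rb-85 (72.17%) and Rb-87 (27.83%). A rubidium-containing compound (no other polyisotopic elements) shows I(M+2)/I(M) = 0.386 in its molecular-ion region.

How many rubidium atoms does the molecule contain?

For n independent Rb atoms, I(M+2)/I(M) = n · (abundance Rb-87) / (abundance Rb-85) = n · 0.2783/0.7217.
n = 0.386 × 0.7217/0.2783 = 1.00 ≈ 1

1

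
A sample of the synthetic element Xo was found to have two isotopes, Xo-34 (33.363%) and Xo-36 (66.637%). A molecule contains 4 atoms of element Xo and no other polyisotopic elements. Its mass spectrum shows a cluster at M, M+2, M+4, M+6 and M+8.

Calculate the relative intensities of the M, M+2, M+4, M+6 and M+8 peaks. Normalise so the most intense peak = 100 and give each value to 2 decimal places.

3.14 : 25.07 : 75.10 : 100.00 : 49.93

Expanding (0.33363 + 0.66637)^4:
P(M) = 0.33363^4 = 0.012390
P(M+2) = 4 × 0.33363^3 × 0.66637^1 = 0.098985
P(M+4) = 6 × 0.33363^2 × 0.66637^2 = 0.296560
P(M+6) = 4 × 0.33363^1 × 0.66637^3 = 0.394886
P(M+8) = 0.66637^4 = 0.197179
The M+6 peak is largest (0.394886); scaling to 100 gives 3.14 : 25.07 : 75.10 : 100.00 : 49.93.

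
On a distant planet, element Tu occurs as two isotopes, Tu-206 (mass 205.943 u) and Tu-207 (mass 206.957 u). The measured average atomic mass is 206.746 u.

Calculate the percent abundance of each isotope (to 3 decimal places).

Tu-206: 20.809%, Tu-207: 79.191%

Writing the weighted mean with unknown fraction x of Tu-206:
205.943·x + 206.957·(1 − x) = 206.746
(205.943 − 206.957)·x = 206.746 − 206.957
x = -0.211 / -1.014 = 0.20809 → 20.809% Tu-206, 79.191% Tu-207.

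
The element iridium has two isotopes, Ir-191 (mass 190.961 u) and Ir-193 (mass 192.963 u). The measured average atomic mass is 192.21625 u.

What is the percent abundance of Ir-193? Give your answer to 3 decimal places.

62.700%

With x = fraction of Ir-191 (so Ir-193 is 1 − x):
190.961·x + 192.963·(1 − x) = 192.21625
(190.961 − 192.963)·x = 192.21625 − 192.963
x = -0.74675 / -2.002 = 0.37300 → 37.300% Ir-191, 62.700% Ir-193.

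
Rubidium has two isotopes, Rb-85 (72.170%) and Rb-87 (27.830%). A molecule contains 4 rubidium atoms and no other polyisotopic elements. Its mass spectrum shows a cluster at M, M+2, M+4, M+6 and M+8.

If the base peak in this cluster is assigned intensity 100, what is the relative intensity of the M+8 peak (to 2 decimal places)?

Term probabilities: M 0.2713, M+2 0.4184, M+4 0.2420, M+6 0.0622, M+8 0.0060. Base peak = M+2.
P(M+2) = C(4,1) × 0.72170^3 × 0.27830^1 = 4 × 0.37589809 × 0.2783 = 0.418450 (base)
P(M+8) = C(4,4) × 0.72170^0 × 0.27830^4 = 1 × 1.0000 × 0.00599864 = 0.005999
Relative intensity = 0.005999 / 0.418450 × 100 = 1.43

1.43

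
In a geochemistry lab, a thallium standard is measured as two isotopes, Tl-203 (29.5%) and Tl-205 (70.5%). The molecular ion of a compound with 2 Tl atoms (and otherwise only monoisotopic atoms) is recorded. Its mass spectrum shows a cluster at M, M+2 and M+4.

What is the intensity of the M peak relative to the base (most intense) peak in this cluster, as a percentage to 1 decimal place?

(0.295 + 0.705)^2 gives M 0.0870, M+2 0.4160, M+4 0.4970; the largest is M+4.
P(M+4) = C(2,2) × 0.295^0 × 0.705^2 = 1 × 1.0000 × 0.497025 = 0.497025 (base)
P(M) = C(2,0) × 0.295^2 × 0.705^0 = 1 × 0.087025 × 1.0000 = 0.087025
Relative intensity = 0.087025 / 0.497025 × 100 = 17.5

17.5%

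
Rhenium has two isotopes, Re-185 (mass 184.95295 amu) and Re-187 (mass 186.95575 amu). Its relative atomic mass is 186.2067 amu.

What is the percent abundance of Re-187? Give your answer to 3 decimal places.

With x = fraction of Re-185 (so Re-187 is 1 − x):
184.95295·x + 186.95575·(1 − x) = 186.2067
(184.95295 − 186.95575)·x = 186.2067 − 186.95575
x = -0.74905 / -2.00280 = 0.37400 → 37.400% Re-185, 62.600% Re-187.

62.600%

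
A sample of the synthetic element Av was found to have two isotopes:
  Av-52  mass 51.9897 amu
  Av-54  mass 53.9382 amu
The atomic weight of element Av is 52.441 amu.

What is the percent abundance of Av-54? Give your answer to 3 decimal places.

23.161%

With x = fraction of Av-52 (so Av-54 is 1 − x):
51.9897·x + 53.9382·(1 − x) = 52.441
(51.9897 − 53.9382)·x = 52.441 − 53.9382
x = -1.4972 / -1.9485 = 0.76839 → 76.839% Av-52, 23.161% Av-54.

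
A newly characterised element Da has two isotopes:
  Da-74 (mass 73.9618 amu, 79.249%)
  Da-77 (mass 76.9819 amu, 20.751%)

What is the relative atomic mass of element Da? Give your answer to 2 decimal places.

Average mass = Σ (abundance × isotope mass) = 0.79249 × 73.9618 + 0.20751 × 76.9819
= 58.61399 + 15.97451 = 74.58850 amu

74.59 amu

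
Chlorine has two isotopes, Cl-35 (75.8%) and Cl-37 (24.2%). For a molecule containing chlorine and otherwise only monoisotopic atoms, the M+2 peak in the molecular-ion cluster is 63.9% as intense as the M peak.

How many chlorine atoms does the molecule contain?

With n Cl atoms, P(M+2)/P(M) = C(n,1)·p^(n−1)q / p^n = n·q/p = n · 0.242/0.758.
n = 0.639 × 0.758/0.242 = 2.00 ≈ 2

2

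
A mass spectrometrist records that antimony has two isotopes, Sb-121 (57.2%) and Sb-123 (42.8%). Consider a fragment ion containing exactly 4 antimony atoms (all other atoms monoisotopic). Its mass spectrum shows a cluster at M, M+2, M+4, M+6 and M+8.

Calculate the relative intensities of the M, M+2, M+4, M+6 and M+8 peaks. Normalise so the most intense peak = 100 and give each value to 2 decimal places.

Expanding (0.572 + 0.428)^4:
P(M) = 0.572^4 = 0.107049
P(M+2) = 4 × 0.572^3 × 0.428^1 = 0.320400
P(M+4) = 6 × 0.572^2 × 0.428^2 = 0.359609
P(M+6) = 4 × 0.572^1 × 0.428^3 = 0.179385
P(M+8) = 0.428^4 = 0.033556
The M+4 peak is largest (0.359609); scaling to 100 gives 29.77 : 89.10 : 100.00 : 49.88 : 9.33.

29.77 : 89.10 : 100.00 : 49.88 : 9.33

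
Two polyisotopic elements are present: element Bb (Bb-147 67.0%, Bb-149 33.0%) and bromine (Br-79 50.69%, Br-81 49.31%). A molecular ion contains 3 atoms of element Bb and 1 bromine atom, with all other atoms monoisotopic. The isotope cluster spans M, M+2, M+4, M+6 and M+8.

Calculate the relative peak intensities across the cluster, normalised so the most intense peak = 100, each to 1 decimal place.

Element Bb pattern (n=3): 0.300763 : 0.444411 : 0.218889 : 0.035937
Bromine pattern (n=1): 0.5069 : 0.4931
Convolve the two distributions (both contribute in 2-u steps):
  M: 0.300763×0.5069 = 0.152457
  M+2: 0.300763×0.4931 + 0.444411×0.5069 = 0.373578
  M+4: 0.444411×0.4931 + 0.218889×0.5069 = 0.330094
  M+6: 0.218889×0.4931 + 0.035937×0.5069 = 0.126151
  M+8: 0.035937×0.4931 = 0.017721
Scale to base peak (0.373578) = 100: 40.8 : 100.0 : 88.4 : 33.8 : 4.7

40.8 : 100.0 : 88.4 : 33.8 : 4.7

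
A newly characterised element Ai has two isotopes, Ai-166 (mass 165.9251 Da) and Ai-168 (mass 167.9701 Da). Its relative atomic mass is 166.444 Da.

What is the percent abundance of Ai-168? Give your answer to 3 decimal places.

25.374%

Writing the weighted mean with unknown fraction x of Ai-166:
165.9251·x + 167.9701·(1 − x) = 166.444
(165.9251 − 167.9701)·x = 166.444 − 167.9701
x = -1.5261 / -2.0450 = 0.74626 → 74.626% Ai-166, 25.374% Ai-168.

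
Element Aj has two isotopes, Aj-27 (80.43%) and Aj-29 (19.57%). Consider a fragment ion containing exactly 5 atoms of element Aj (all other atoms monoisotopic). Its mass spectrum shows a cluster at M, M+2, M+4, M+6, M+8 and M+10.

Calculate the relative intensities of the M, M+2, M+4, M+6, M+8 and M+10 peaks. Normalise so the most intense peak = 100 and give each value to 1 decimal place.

82.2 : 100.0 : 48.7 : 11.8 : 1.4 : 0.1

Expanding (0.8043 + 0.1957)^5:
P(M) = 0.8043^5 = 0.336582
P(M+2) = 5 × 0.8043^4 × 0.1957^1 = 0.409480
P(M+4) = 10 × 0.8043^3 × 0.1957^2 = 0.199267
P(M+6) = 10 × 0.8043^2 × 0.1957^3 = 0.048485
P(M+8) = 5 × 0.8043^1 × 0.1957^4 = 0.005899
P(M+10) = 0.1957^5 = 0.000287
The M+2 peak is largest (0.409480); scaling to 100 gives 82.2 : 100.0 : 48.7 : 11.8 : 1.4 : 0.1.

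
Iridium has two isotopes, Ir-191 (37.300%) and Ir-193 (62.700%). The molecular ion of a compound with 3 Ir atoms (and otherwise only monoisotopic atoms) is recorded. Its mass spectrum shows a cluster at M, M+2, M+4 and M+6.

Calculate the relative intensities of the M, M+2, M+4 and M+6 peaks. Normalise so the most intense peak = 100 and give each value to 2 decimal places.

The 3 Ir atoms are independent, so intensities follow the terms of (0.37300 + 0.62700)^3.
P(M) = 0.37300^3 = 0.051895
P(M+2) = 3 × 0.37300^2 × 0.62700^1 = 0.261702
P(M+4) = 3 × 0.37300^1 × 0.62700^2 = 0.439911
P(M+6) = 0.62700^3 = 0.246492
The M+4 peak is largest (0.439911); scaling to 100 gives 11.80 : 59.49 : 100.00 : 56.03.

11.80 : 59.49 : 100.00 : 56.03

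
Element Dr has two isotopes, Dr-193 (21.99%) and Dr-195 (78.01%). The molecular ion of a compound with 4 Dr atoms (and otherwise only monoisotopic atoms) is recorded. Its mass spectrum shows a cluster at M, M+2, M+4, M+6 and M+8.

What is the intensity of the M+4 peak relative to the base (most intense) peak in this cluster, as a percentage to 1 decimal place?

42.3%

Binomial terms of (0.2199 + 0.7801)^4: M 0.0023, M+2 0.0332, M+4 0.1766, M+6 0.4176, M+8 0.3703 → M+6 is the base peak.
P(M+6) = C(4,3) × 0.2199^1 × 0.7801^3 = 4 × 0.2199 × 0.47473454 = 0.417577 (base)
P(M+4) = C(4,2) × 0.2199^2 × 0.7801^2 = 6 × 0.04835601 × 0.60855601 = 0.176564
Relative intensity = 0.176564 / 0.417577 × 100 = 42.3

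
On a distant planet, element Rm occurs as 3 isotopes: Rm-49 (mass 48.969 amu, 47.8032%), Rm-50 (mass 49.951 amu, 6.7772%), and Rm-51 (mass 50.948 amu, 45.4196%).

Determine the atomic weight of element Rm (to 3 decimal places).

Average mass = Σ (abundance × isotope mass) = 0.478032 × 48.969 + 0.067772 × 49.951 + 0.454196 × 50.948
= 23.4087 + 3.3853 + 23.1404 = 49.9344 amu

49.934 amu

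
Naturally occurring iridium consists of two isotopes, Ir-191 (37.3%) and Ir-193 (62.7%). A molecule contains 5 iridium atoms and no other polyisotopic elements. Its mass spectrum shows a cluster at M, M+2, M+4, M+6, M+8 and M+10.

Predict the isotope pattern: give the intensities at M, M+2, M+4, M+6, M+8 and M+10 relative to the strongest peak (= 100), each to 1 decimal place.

Expanding (0.373 + 0.627)^5:
P(M) = 0.373^5 = 0.007220
P(M+2) = 5 × 0.373^4 × 0.627^1 = 0.060684
P(M+4) = 10 × 0.373^3 × 0.627^2 = 0.204015
P(M+6) = 10 × 0.373^2 × 0.627^3 = 0.342942
P(M+8) = 5 × 0.373^1 × 0.627^4 = 0.288237
P(M+10) = 0.627^5 = 0.096903
The M+6 peak is largest (0.342942); scaling to 100 gives 2.1 : 17.7 : 59.5 : 100.0 : 84.0 : 28.3.

2.1 : 17.7 : 59.5 : 100.0 : 84.0 : 28.3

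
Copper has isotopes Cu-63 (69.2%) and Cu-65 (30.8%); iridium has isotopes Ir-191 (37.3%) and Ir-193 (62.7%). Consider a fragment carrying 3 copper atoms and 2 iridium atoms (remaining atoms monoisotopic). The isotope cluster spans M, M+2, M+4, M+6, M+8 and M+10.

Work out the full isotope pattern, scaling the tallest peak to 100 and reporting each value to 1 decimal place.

Copper pattern (n=3): 0.33137389 : 0.44247034 : 0.19693766 : 0.02921811
Iridium pattern (n=2): 0.139129 : 0.467742 : 0.393129
Convolve the two distributions (both contribute in 2-u steps):
  M: 0.33137389×0.139129 = 0.046104
  M+2: 0.33137389×0.467742 + 0.44247034×0.139129 = 0.216558
  M+4: 0.33137389×0.393129 + 0.44247034×0.467742 + 0.19693766×0.139129 = 0.364634
  M+6: 0.44247034×0.393129 + 0.19693766×0.467742 + 0.02921811×0.139129 = 0.270129
  M+8: 0.19693766×0.393129 + 0.02921811×0.467742 = 0.091088
  M+10: 0.02921811×0.393129 = 0.011486
Scale to base peak (0.364634) = 100: 12.6 : 59.4 : 100.0 : 74.1 : 25.0 : 3.2

12.6 : 59.4 : 100.0 : 74.1 : 25.0 : 3.2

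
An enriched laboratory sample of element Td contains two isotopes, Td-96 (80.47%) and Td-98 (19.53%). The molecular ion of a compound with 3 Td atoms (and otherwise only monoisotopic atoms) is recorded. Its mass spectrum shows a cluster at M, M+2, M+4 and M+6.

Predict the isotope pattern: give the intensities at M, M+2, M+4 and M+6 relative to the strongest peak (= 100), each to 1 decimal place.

Expanding (0.8047 + 0.1953)^3:
P(M) = 0.8047^3 = 0.521077
P(M+2) = 3 × 0.8047^2 × 0.1953^1 = 0.379395
P(M+4) = 3 × 0.8047^1 × 0.1953^2 = 0.092079
P(M+6) = 0.1953^3 = 0.007449
The M peak is largest (0.521077); scaling to 100 gives 100.0 : 72.8 : 17.7 : 1.4.

100.0 : 72.8 : 17.7 : 1.4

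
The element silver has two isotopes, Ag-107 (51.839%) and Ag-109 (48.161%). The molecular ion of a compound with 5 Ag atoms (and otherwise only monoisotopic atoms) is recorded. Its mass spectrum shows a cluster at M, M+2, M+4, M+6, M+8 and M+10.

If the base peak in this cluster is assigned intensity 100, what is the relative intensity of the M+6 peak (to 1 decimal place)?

Term probabilities: M 0.0374, M+2 0.1739, M+4 0.3231, M+6 0.3002, M+8 0.1394, M+10 0.0259. Base peak = M+4.
P(M+4) = C(5,2) × 0.51839^3 × 0.48161^2 = 10 × 0.13930601 × 0.23194819 = 0.323118 (base)
P(M+6) = C(5,3) × 0.51839^2 × 0.48161^3 = 10 × 0.26872819 × 0.11170857 = 0.300192
Relative intensity = 0.300192 / 0.323118 × 100 = 92.9

92.9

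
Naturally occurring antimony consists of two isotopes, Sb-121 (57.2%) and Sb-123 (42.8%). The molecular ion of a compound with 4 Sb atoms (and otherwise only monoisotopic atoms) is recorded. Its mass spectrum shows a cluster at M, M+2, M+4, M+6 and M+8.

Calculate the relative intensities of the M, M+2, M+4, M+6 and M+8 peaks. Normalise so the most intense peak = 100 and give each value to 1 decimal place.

The 4 Sb atoms are independent, so intensities follow the terms of (0.572 + 0.428)^4.
P(M) = 0.572^4 = 0.107049
P(M+2) = 4 × 0.572^3 × 0.428^1 = 0.320400
P(M+4) = 6 × 0.572^2 × 0.428^2 = 0.359609
P(M+6) = 4 × 0.572^1 × 0.428^3 = 0.179385
P(M+8) = 0.428^4 = 0.033556
The M+4 peak is largest (0.359609); scaling to 100 gives 29.8 : 89.1 : 100.0 : 49.9 : 9.3.

29.8 : 89.1 : 100.0 : 49.9 : 9.3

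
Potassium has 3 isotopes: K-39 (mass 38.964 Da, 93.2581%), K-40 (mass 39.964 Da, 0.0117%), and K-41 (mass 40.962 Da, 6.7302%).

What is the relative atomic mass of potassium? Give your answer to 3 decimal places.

39.099 Da

The abundance-weighted mean is 0.932581 × 38.964 + 0.000117 × 39.964 + 0.067302 × 40.962
= 36.3371 + 0.0047 + 2.7568 = 39.0986 Da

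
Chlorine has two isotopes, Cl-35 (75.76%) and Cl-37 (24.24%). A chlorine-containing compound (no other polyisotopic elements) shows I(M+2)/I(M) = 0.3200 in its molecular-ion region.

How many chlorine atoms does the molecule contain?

1

With n Cl atoms, P(M+2)/P(M) = C(n,1)·p^(n−1)q / p^n = n·q/p = n · 0.2424/0.7576.
n = 0.3200 × 0.7576/0.2424 = 1.00 ≈ 1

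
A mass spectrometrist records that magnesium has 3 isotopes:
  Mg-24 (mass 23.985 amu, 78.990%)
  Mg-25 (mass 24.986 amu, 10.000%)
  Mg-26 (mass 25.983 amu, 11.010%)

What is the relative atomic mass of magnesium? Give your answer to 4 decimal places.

24.3051 amu

Ar = Σ fᵢ·mᵢ = 0.78990 × 23.985 + 0.10000 × 24.986 + 0.11010 × 25.983
= 18.94575 + 2.49860 + 2.86073 = 24.30508 amu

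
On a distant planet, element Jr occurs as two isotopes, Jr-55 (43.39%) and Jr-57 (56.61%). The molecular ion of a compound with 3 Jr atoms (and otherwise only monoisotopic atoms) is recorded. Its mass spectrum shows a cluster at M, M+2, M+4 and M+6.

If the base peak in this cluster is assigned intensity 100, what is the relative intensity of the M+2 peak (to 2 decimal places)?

(0.4339 + 0.5661)^3 gives M 0.0817, M+2 0.3197, M+4 0.4172, M+6 0.1814; the largest is M+4.
P(M+4) = C(3,2) × 0.4339^1 × 0.5661^2 = 3 × 0.4339 × 0.32046921 = 0.417155 (base)
P(M+2) = C(3,1) × 0.4339^2 × 0.5661^1 = 3 × 0.18826921 × 0.5661 = 0.319738
Relative intensity = 0.319738 / 0.417155 × 100 = 76.65

76.65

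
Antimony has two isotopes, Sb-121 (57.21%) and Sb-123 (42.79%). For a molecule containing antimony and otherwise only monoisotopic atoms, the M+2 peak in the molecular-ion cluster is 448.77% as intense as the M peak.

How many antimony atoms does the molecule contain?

The M+2/M ratio from n Sb atoms is n · q/p = n · 0.4279/0.5721.
n = 4.4877 × 0.5721/0.4279 = 6.00 ≈ 6

6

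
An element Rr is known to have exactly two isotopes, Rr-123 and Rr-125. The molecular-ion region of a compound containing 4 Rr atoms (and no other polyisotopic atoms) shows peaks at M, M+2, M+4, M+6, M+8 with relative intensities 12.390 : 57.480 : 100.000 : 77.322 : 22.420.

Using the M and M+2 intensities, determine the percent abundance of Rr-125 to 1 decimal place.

53.7%

Write p for the Rr-123 fraction. I(M+2)/I(M) = [C(4,1)·p^3·(1−p)] / p^4 = 4·(1−p)/p = 57.480/12.390 = 4.6392
(1−p)/p = 4.6392/4 = 1.1598  ⇒  p = 1/(1 + 1.1598) = 0.4630
Rr-123: 46.3%, Rr-125: 53.7%.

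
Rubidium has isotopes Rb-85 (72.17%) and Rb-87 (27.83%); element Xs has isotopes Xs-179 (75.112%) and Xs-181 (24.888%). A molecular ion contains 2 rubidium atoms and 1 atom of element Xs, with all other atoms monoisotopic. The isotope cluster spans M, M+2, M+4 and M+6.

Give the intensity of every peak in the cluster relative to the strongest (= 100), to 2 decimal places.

Rubidium pattern (n=2): 0.52085089 : 0.40169822 : 0.07745089
Element Xs pattern (n=1): 0.75112 : 0.24888
Convolve the two distributions (both contribute in 2-u steps):
  M: 0.52085089×0.75112 = 0.391222
  M+2: 0.52085089×0.24888 + 0.40169822×0.75112 = 0.431353
  M+4: 0.40169822×0.24888 + 0.07745089×0.75112 = 0.158150
  M+6: 0.07745089×0.24888 = 0.019276
Scale to base peak (0.431353) = 100: 90.70 : 100.00 : 36.66 : 4.47

90.70 : 100.00 : 36.66 : 4.47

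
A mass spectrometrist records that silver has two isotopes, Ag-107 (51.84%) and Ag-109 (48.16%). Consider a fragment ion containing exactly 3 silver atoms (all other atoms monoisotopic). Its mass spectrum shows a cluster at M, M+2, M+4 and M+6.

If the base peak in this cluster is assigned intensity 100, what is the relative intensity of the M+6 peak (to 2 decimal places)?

28.77

(0.5184 + 0.4816)^3 gives M 0.1393, M+2 0.3883, M+4 0.3607, M+6 0.1117; the largest is M+2.
P(M+2) = C(3,1) × 0.5184^2 × 0.4816^1 = 3 × 0.26873856 × 0.4816 = 0.388273 (base)
P(M+6) = C(3,3) × 0.5184^0 × 0.4816^3 = 1 × 1.0000 × 0.11170161 = 0.111702
Relative intensity = 0.111702 / 0.388273 × 100 = 28.77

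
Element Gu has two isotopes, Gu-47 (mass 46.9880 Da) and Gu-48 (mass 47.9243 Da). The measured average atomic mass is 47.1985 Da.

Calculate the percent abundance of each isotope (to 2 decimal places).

Writing the weighted mean with unknown fraction x of Gu-47:
46.9880·x + 47.9243·(1 − x) = 47.1985
(46.9880 − 47.9243)·x = 47.1985 − 47.9243
x = -0.7258 / -0.9363 = 0.77518 → 77.52% Gu-47, 22.48% Gu-48.

Gu-47: 77.52%, Gu-48: 22.48%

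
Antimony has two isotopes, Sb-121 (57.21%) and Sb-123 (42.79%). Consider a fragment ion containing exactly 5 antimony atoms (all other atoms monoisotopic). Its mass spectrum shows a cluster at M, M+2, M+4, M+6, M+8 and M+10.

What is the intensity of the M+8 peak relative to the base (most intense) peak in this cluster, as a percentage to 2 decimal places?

Binomial terms of (0.5721 + 0.4279)^5: M 0.0613, M+2 0.2292, M+4 0.3428, M+6 0.2564, M+8 0.0959, M+10 0.0143 → M+4 is the base peak.
P(M+4) = C(5,2) × 0.5721^3 × 0.4279^2 = 10 × 0.18724742 × 0.18309841 = 0.342847 (base)
P(M+8) = C(5,4) × 0.5721^1 × 0.4279^4 = 5 × 0.5721 × 0.03352503 = 0.095898
Relative intensity = 0.095898 / 0.342847 × 100 = 27.97

27.97%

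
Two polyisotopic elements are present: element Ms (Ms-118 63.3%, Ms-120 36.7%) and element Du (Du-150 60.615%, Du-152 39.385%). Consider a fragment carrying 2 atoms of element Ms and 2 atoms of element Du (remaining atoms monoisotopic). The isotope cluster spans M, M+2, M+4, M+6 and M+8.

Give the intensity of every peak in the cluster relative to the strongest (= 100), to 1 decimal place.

40.7 : 100.0 : 92.1 : 37.7 : 5.8

Element Ms pattern (n=2): 0.400689 : 0.464622 : 0.134689
Element Du pattern (n=2): 0.36741782 : 0.47746436 : 0.15511782
Convolve the two distributions (both contribute in 2-u steps):
  M: 0.400689×0.36741782 = 0.147220
  M+2: 0.400689×0.47746436 + 0.464622×0.36741782 = 0.362025
  M+4: 0.400689×0.15511782 + 0.464622×0.47746436 + 0.134689×0.36741782 = 0.333482
  M+6: 0.464622×0.15511782 + 0.134689×0.47746436 = 0.136380
  M+8: 0.134689×0.15511782 = 0.020893
Scale to base peak (0.362025) = 100: 40.7 : 100.0 : 92.1 : 37.7 : 5.8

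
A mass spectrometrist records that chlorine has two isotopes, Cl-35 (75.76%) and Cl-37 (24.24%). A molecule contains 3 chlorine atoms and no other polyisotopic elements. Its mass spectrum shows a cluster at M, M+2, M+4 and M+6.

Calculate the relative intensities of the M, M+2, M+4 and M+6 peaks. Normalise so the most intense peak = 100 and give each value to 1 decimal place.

The 3 Cl atoms are independent, so intensities follow the terms of (0.7576 + 0.2424)^3.
P(M) = 0.7576^3 = 0.434830
P(M+2) = 3 × 0.7576^2 × 0.2424^1 = 0.417382
P(M+4) = 3 × 0.7576^1 × 0.2424^2 = 0.133545
P(M+6) = 0.2424^3 = 0.014243
The M peak is largest (0.434830); scaling to 100 gives 100.0 : 96.0 : 30.7 : 3.3.

100.0 : 96.0 : 30.7 : 3.3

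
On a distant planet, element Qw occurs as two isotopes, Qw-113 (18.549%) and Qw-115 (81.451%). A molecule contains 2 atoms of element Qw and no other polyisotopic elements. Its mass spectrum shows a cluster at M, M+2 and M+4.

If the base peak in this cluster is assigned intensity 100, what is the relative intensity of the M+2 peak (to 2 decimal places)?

(0.18549 + 0.81451)^2 gives M 0.0344, M+2 0.3022, M+4 0.6634; the largest is M+4.
P(M+4) = C(2,2) × 0.18549^0 × 0.81451^2 = 1 × 1.0000 × 0.66342654 = 0.663427 (base)
P(M+2) = C(2,1) × 0.18549^1 × 0.81451^1 = 2 × 0.18549 × 0.81451 = 0.302167
Relative intensity = 0.302167 / 0.663427 × 100 = 45.55

45.55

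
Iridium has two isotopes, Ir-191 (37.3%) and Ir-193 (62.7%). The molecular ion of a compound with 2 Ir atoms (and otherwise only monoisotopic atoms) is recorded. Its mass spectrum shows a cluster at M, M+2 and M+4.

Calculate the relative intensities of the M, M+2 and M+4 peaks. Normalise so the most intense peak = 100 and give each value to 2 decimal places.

Expanding (0.373 + 0.627)^2:
P(M) = 0.373^2 = 0.139129
P(M+2) = 2 × 0.373^1 × 0.627^1 = 0.467742
P(M+4) = 0.627^2 = 0.393129
The M+2 peak is largest (0.467742); scaling to 100 gives 29.74 : 100.00 : 84.05.

29.74 : 100.00 : 84.05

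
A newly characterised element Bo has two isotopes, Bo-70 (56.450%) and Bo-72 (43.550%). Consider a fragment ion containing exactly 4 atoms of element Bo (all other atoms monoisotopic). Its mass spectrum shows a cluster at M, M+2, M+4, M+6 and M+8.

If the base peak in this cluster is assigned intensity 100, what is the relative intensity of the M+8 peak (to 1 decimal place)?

Term probabilities: M 0.1015, M+2 0.3134, M+4 0.3626, M+6 0.1865, M+8 0.0360. Base peak = M+4.
P(M+4) = C(4,2) × 0.56450^2 × 0.43550^2 = 6 × 0.31866025 × 0.18966025 = 0.362623 (base)
P(M+8) = C(4,4) × 0.56450^0 × 0.43550^4 = 1 × 1.0000 × 0.03597101 = 0.035971
Relative intensity = 0.035971 / 0.362623 × 100 = 9.9

9.9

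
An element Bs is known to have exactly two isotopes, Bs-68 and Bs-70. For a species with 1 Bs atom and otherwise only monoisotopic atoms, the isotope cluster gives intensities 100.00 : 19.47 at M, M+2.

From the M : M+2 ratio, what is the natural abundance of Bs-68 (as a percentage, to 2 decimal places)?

If p is the fraction of Bs that is Bs-68, then I(M+2)/I(M) = [C(1,1)·p^0·(1−p)] / p^1 = 1·(1−p)/p = 19.47/100.00 = 0.1947
(1−p)/p = 0.1947/1 = 0.1947  ⇒  p = 1/(1 + 0.1947) = 0.8370
Bs-68: 83.70%, Bs-70: 16.30%.

83.70%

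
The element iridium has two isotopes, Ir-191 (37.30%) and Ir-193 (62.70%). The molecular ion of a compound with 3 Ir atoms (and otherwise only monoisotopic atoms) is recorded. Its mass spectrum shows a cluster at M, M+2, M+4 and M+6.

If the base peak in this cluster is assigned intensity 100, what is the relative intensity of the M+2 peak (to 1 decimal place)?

Term probabilities: M 0.0519, M+2 0.2617, M+4 0.4399, M+6 0.2465. Base peak = M+4.
P(M+4) = C(3,2) × 0.3730^1 × 0.6270^2 = 3 × 0.3730 × 0.393129 = 0.439911 (base)
P(M+2) = C(3,1) × 0.3730^2 × 0.6270^1 = 3 × 0.139129 × 0.6270 = 0.261702
Relative intensity = 0.261702 / 0.439911 × 100 = 59.5

59.5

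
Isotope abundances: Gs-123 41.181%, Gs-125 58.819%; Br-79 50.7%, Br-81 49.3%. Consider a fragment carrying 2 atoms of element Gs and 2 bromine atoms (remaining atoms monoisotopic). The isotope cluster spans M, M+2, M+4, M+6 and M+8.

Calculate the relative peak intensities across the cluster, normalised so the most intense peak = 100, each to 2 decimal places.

Element Gs pattern (n=2): 0.16958748 : 0.48444505 : 0.34596748
Bromine pattern (n=2): 0.257049 : 0.499902 : 0.243049
Convolve the two distributions (both contribute in 2-u steps):
  M: 0.16958748×0.257049 = 0.043592
  M+2: 0.16958748×0.499902 + 0.48444505×0.257049 = 0.209303
  M+4: 0.16958748×0.243049 + 0.48444505×0.499902 + 0.34596748×0.257049 = 0.372324
  M+6: 0.48444505×0.243049 + 0.34596748×0.499902 = 0.290694
  M+8: 0.34596748×0.243049 = 0.084087
Scale to base peak (0.372324) = 100: 11.71 : 56.22 : 100.00 : 78.08 : 22.58

11.71 : 56.22 : 100.00 : 78.08 : 22.58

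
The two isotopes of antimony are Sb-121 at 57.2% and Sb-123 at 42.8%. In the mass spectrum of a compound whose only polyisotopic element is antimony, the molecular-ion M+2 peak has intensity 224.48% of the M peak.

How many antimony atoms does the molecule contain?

3

For n independent Sb atoms, I(M+2)/I(M) = n · (abundance Sb-123) / (abundance Sb-121) = n · 0.428/0.572.
n = 2.2448 × 0.572/0.428 = 3.00 ≈ 3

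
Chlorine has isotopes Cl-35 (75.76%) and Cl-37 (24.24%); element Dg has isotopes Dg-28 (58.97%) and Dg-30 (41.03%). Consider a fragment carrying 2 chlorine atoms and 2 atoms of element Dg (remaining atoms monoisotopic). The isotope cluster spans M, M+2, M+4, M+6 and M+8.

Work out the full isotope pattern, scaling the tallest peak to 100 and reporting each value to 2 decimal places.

Chlorine pattern (n=2): 0.57395776 : 0.36728448 : 0.05875776
Element Dg pattern (n=2): 0.34774609 : 0.48390782 : 0.16834609
Convolve the two distributions (both contribute in 2-u steps):
  M: 0.57395776×0.34774609 = 0.199592
  M+2: 0.57395776×0.48390782 + 0.36728448×0.34774609 = 0.405464
  M+4: 0.57395776×0.16834609 + 0.36728448×0.48390782 + 0.05875776×0.34774609 = 0.294788
  M+6: 0.36728448×0.16834609 + 0.05875776×0.48390782 = 0.090264
  M+8: 0.05875776×0.16834609 = 0.009892
Scale to base peak (0.405464) = 100: 49.23 : 100.00 : 72.70 : 22.26 : 2.44

49.23 : 100.00 : 72.70 : 22.26 : 2.44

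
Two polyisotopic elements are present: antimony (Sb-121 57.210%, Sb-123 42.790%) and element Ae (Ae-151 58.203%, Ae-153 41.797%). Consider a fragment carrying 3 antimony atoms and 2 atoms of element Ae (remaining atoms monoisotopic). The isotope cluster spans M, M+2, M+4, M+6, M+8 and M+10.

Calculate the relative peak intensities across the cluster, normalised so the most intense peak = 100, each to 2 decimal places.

Antimony pattern (n=3): 0.18724742 : 0.42015297 : 0.3142518 : 0.07834781
Element Ae pattern (n=2): 0.33875892 : 0.48654216 : 0.17469892
Convolve the two distributions (both contribute in 2-u steps):
  M: 0.18724742×0.33875892 = 0.063432
  M+2: 0.18724742×0.48654216 + 0.42015297×0.33875892 = 0.233434
  M+4: 0.18724742×0.17469892 + 0.42015297×0.48654216 + 0.3142518×0.33875892 = 0.343590
  M+6: 0.42015297×0.17469892 + 0.3142518×0.48654216 + 0.07834781×0.33875892 = 0.252838
  M+8: 0.3142518×0.17469892 + 0.07834781×0.48654216 = 0.093019
  M+10: 0.07834781×0.17469892 = 0.013687
Scale to base peak (0.343590) = 100: 18.46 : 67.94 : 100.00 : 73.59 : 27.07 : 3.98

18.46 : 67.94 : 100.00 : 73.59 : 27.07 : 3.98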